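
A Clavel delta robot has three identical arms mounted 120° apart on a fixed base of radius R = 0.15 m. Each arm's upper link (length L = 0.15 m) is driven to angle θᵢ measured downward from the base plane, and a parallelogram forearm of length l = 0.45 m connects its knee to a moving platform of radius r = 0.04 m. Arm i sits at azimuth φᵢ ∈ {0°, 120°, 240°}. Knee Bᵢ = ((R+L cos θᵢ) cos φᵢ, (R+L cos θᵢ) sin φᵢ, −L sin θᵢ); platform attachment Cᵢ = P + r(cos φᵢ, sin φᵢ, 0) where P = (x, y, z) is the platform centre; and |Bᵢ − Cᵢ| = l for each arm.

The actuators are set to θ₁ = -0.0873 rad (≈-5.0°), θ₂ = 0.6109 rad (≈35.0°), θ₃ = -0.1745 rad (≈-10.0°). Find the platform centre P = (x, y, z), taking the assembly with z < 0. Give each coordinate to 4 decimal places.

(0.0488, -0.1056, -0.3703)

φ1=0.0°: virtual centre (0.2594, 0.0000, 0.0131), radius l
O2 = (0.2329·cos120.0°, 0.2329·sin120.0°, -0.0860) = (-0.1164, 0.2017, -0.0860)
arm 3 at φ=240.0°: e+L cos θ3 = 0.2577;  O3 = (-0.1289, -0.2232, 0.0260)
eliminate P² terms by subtracting sphere 1 from 2 and 3
linear system: -0.7517x+0.4033y = -0.0058−-0.1982z; -0.7766x+-0.4464y = -0.0004−0.0259z
Cramer: x(z) = 0.0043-0.1203z;  y(z) = -0.0066+0.2673z
sphere 1 gives Az²+Bz+C=0 with A=1.0859, B=0.0317, C=-0.1372;  B²−4AC=0.5968;  roots -0.3703, 0.3411;  negative root z = -0.3703
x = 0.0488, y = -0.1056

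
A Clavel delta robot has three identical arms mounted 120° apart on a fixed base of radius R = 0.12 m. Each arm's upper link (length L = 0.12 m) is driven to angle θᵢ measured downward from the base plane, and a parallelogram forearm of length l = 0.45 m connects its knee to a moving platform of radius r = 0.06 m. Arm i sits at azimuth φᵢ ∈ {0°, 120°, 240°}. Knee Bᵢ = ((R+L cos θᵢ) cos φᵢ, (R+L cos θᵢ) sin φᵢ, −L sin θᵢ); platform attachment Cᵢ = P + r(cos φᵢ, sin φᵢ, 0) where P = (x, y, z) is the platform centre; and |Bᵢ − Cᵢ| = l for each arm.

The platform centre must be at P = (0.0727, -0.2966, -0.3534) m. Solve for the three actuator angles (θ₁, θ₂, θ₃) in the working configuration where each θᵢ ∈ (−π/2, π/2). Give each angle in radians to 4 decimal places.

φ1=0.0° → target in arm frame (0.0727, -0.2966)
  e−x'=-0.0127;  (l²−L²−(e−x')²−y'²−z²)/2L = -0.1039
  γ=atan2(-0.3534,-0.0127)=-1.6067;  ψ=arccos(-0.2937)=1.8689;  θ1=γ+ψ≈0.2621
rotate P by −φ2: (-0.2932, 0.0853, -0.3534)
  e−x'=0.3532;  (l²−L²−(e−x')²−y'²−z²)/2L = -0.2868
  √(A²+B²)=0.4997;  θ2 = -0.7857+2.1822 ≈ 1.3965
φ3=240.0° → target in arm frame (0.2205, 0.2113)
  A=-0.1605, B=-0.3534, C=(l²−L²−A²−y'²−z²)/(2L)=-0.0299
  γ=atan2(-0.3534,-0.1605)=-1.9971;  ψ=arccos(-0.0771)=1.6480;  θ3=γ+ψ≈-0.3491

θ₁ = 0.2621, θ₂ = 1.3965, θ₃ = -0.3491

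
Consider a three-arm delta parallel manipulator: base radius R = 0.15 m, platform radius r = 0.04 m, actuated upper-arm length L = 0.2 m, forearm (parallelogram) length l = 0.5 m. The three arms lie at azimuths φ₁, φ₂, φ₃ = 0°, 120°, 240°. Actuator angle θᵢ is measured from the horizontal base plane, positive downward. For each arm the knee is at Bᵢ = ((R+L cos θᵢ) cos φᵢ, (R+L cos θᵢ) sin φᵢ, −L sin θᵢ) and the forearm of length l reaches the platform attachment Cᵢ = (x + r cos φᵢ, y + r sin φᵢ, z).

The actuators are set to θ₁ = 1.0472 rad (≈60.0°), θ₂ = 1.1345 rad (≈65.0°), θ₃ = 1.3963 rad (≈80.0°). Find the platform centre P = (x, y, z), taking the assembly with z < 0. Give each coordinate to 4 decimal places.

φ1=0.0°: virtual centre (0.2100, 0.0000, -0.1732), radius l
O2 = (0.1945·cos120.0°, 0.1945·sin120.0°, -0.1813) = (-0.0973, 0.1685, -0.1813)
arm 3 at φ=240.0°: e+L cos θ3 = 0.1447;  O3 = (-0.0724, -0.1253, -0.1970)
|O₂|²−|O₁|² = -0.0034;  |O₃|²−|O₁|² = -0.0144
plane₁₂: -0.6145x+0.3369y+-0.0161z = -0.0034
det = 0.3443;  x = 0.0165+-0.0582z,  y = 0.0200+-0.0584z
quadratic in z: (1.0068)z²+(0.3666)z+(-0.1822)=0, √Δ=0.9317 → z ∈ {-0.6448, 0.2806}; z = -0.6448 (taking z<0)
x = 0.0541, y = 0.0577

(0.0541, 0.0577, -0.6448)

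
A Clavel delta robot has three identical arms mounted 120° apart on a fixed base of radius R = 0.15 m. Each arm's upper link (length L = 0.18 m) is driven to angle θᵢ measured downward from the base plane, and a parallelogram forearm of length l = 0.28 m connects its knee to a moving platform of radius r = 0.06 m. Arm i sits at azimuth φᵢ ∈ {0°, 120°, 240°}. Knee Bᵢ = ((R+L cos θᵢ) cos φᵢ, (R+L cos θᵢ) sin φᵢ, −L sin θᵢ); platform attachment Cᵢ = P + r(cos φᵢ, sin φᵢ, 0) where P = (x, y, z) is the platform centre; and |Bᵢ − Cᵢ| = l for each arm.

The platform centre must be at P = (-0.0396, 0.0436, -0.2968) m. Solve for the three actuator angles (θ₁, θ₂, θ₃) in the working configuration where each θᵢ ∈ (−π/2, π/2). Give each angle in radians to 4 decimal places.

rotate P by −φ1: (-0.0396, 0.0436, -0.2968)
  A cos θ + B sin θ = C:  0.1296·cos θ + -0.2968·sin θ = -0.1689
  θ1 = atan2(B,A) + arccos(C/0.3239) = 0.9602
arm 2 (φ=120.0°): x'=0.0576, y'=0.0125
  A cos θ + B sin θ = C:  0.0324·cos θ + -0.2968·sin θ = -0.1203
  √(A²+B²)=0.2986;  θ2 = -1.4619+1.9854 ≈ 0.5235
arm 3 (φ=240.0°): x'=-0.0180, y'=-0.0561
  e−x'=0.1080;  (l²−L²−(e−x')²−y'²−z²)/2L = -0.1580
  γ=atan2(-0.2968,0.1080)=-1.2219;  ψ=arccos(-0.5004)=2.0948;  θ3=γ+ψ≈0.8729

θ₁ = 0.9602, θ₂ = 0.5235, θ₃ = 0.8729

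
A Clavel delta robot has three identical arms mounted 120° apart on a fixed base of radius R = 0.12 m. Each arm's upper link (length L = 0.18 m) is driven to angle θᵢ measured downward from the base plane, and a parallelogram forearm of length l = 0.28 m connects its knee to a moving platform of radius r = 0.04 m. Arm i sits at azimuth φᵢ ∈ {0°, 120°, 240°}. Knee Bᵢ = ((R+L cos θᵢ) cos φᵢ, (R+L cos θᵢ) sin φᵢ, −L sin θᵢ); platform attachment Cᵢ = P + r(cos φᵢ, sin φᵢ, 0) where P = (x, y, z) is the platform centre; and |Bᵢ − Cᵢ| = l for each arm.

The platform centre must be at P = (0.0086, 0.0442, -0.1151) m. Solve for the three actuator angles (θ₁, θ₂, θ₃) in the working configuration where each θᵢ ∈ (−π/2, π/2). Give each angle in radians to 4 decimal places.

θ₁ = 0.0001, θ₂ = -0.3497, θ₃ = 0.5234

rotate P by −φ1: (0.0086, 0.0442, -0.1151)
  A=0.0714, B=-0.1151, C=(l²−L²−A²−y'²−z²)/(2L)=0.0714
  √(A²+B²)=0.1354;  θ1 = -1.0156+1.0156 ≈ 0.0001
arm 2 (φ=120.0°): x'=0.0340, y'=-0.0295
  A cos θ + B sin θ = C:  0.0460·cos θ + -0.1151·sin θ = 0.0827
  √(A²+B²)=0.1240;  θ2 = -1.1904+0.8408 ≈ -0.3497
φ3=240.0° → target in arm frame (-0.0426, -0.0147)
  A cos θ + B sin θ = C:  0.1226·cos θ + -0.1151·sin θ = 0.0486
  γ=atan2(-0.1151,0.1226)=-0.7539;  ψ=arccos(0.2893)=1.2773;  θ3=γ+ψ≈0.5234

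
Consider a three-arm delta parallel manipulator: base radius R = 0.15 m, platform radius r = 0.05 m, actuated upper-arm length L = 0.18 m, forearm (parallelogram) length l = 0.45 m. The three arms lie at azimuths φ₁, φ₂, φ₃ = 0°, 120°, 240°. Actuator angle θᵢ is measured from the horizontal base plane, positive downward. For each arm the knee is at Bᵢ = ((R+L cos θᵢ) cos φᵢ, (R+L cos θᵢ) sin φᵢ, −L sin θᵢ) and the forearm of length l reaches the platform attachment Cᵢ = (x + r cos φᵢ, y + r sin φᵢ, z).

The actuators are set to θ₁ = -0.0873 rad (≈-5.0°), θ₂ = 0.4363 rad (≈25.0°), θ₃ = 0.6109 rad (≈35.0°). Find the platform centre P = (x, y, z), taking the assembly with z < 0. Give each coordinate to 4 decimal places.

arm 1 at φ=0.0°: ρ1 = 0.2793;  S1 = (0.2793, 0.0000, 0.0157)
φ2=120.0°: virtual centre (-0.1316, 0.2279, -0.0761), radius l
arm 3 at φ=240.0°: ρ3 = 0.2474;  S3 = (-0.1237, -0.2143, -0.1032)
eliminate P² terms by subtracting sphere 1 from 2 and 3
plane₁₂: -0.8218x+0.4558y+-0.1835z = -0.0032
Cramer: x(z) = 0.0060-0.2600z;  y(z) = 0.0037-0.0661z
sphere 1 gives Az²+Bz+C=0 with A=1.0720, B=0.1103, C=-0.1275;  B²−4AC=0.5589;  roots -0.4001, 0.2973;  negative root z = -0.4001
x = 0.1100, y = 0.0301

(0.1100, 0.0301, -0.4001)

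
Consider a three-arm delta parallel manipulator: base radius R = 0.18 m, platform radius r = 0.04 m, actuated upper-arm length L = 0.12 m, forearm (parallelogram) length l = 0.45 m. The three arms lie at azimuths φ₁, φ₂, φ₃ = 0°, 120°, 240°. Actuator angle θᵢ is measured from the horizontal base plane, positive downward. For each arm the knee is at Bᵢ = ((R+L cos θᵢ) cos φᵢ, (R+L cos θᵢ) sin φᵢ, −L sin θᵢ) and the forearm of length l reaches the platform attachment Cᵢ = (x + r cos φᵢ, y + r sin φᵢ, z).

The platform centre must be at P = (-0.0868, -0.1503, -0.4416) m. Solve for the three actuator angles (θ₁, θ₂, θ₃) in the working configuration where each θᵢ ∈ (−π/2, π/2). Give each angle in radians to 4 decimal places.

θ₁ = 1.2213, θ₂ = 1.2212, θ₃ = -0.0002

arm 1 (φ=0.0°): x'=-0.0868, y'=-0.1503
  A=0.2268, B=-0.4416, C=(l²−L²−A²−y'²−z²)/(2L)=-0.3372
  θ1 = atan2(B,A) + arccos(C/0.4964) = 1.2213
rotate P by −φ2: (-0.0868, 0.1503, -0.4416)
  A cos θ + B sin θ = C:  0.2268·cos θ + -0.4416·sin θ = -0.3372
  θ2 = atan2(B,A) + arccos(C/0.4964) = 1.2212
φ3=240.0° → target in arm frame (0.1736, 0.0000)
  A cos θ + B sin θ = C:  -0.0336·cos θ + -0.4416·sin θ = -0.0335
  θ3 = atan2(B,A) + arccos(C/0.4429) = -0.0002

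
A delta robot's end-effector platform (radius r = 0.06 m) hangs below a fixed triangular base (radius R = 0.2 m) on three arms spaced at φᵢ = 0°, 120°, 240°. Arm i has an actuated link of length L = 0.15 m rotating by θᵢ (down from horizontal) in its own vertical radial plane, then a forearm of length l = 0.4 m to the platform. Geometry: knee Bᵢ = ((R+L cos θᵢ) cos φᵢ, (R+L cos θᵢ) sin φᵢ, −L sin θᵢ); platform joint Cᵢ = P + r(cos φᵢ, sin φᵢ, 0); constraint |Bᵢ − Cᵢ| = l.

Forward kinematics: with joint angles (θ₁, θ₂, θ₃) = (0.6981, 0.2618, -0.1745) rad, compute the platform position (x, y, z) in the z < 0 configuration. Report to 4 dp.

arm 1 at φ=0.0°: (R−r)+L cos θ1 = 0.2549;  S1 = (0.2549, 0.0000, -0.0964)
S2 = (0.2849·cos120.0°, 0.2849·sin120.0°, -0.0388) = (-0.1424, 0.2467, -0.0388)
arm 3 at φ=240.0°: (R−r)+L cos θ3 = 0.2877;  S3 = (-0.1439, -0.2492, 0.0260)
|S₂|²−|S₁|² = 0.0084;  |S₃|²−|S₁|² = 0.0092
plane₁₂: -0.7947x+0.4934y+0.1152z = 0.0084
det = 0.7896;  x = -0.0110+0.2258z,  y = -0.0008+0.1302z
into |P−S₁|² = l²: 1.0679z² + 0.0726z + -0.0800 = 0;  Δ = 0.3469;  z = -0.3097 or 0.2418 → z<0 root = -0.3097
x = -0.0810, y = -0.0411

(-0.0810, -0.0411, -0.3097)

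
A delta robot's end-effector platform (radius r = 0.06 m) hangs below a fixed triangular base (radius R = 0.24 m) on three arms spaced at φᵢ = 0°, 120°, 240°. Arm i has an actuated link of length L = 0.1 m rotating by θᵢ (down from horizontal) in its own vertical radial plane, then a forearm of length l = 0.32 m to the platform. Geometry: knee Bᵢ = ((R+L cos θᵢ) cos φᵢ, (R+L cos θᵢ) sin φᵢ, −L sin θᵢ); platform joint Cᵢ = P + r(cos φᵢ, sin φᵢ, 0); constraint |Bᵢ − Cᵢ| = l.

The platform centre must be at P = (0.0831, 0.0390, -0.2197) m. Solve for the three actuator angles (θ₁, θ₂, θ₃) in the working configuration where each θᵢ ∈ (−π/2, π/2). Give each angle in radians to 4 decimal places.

θ₁ = -0.3485, θ₂ = 0.6985, θ₃ = 1.2215

arm 1 (φ=0.0°): x'=0.0831, y'=0.0390
  e−x'=0.0969;  (l²−L²−(e−x')²−y'²−z²)/2L = 0.1661
  γ=atan2(-0.2197,0.0969)=-1.1554;  ψ=arccos(0.6918)=0.8069;  θ1=γ+ψ≈-0.3485
arm 2 (φ=120.0°): x'=-0.0078, y'=-0.0915
  A cos θ + B sin θ = C:  0.1878·cos θ + -0.2197·sin θ = 0.0025
  θ2 = atan2(B,A) + arccos(C/0.2890) = 0.6985
φ3=240.0° → target in arm frame (-0.0753, 0.0525)
  e−x'=0.2553;  (l²−L²−(e−x')²−y'²−z²)/2L = -0.1191
  √(A²+B²)=0.3368;  θ3 = -0.7105+1.9321 ≈ 1.2215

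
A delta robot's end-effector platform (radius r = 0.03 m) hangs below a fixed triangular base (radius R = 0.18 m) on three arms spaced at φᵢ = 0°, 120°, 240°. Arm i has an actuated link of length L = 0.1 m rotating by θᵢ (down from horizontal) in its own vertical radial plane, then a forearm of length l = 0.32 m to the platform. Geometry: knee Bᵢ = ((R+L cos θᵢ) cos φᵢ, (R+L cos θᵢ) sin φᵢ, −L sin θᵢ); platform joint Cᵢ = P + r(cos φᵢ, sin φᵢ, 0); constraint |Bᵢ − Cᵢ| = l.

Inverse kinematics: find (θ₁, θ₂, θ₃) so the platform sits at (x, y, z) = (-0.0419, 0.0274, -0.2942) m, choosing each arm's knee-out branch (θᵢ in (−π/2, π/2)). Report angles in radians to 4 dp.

arm 1 (φ=0.0°): x'=-0.0419, y'=0.0274
  A=0.1919, B=-0.2942, C=(l²−L²−A²−y'²−z²)/(2L)=-0.1587
  γ=atan2(-0.2942,0.1919)=-0.9928;  ψ=arccos(-0.4517)=2.0394;  θ1=γ+ψ≈1.0466
arm 2 (φ=120.0°): x'=0.0447, y'=0.0226
  A=0.1053, B=-0.2942, C=(l²−L²−A²−y'²−z²)/(2L)=-0.0288
  θ2 = atan2(B,A) + arccos(C/0.3125) = 0.4360
rotate P by −φ3: (-0.0028, -0.0500, -0.2942)
  A=0.1528, B=-0.2942, C=(l²−L²−A²−y'²−z²)/(2L)=-0.1000
  γ=atan2(-0.2942,0.1528)=-1.0918;  ψ=arccos(-0.3016)=1.8771;  θ3=γ+ψ≈0.7853

θ₁ = 1.0466, θ₂ = 0.4360, θ₃ = 0.7853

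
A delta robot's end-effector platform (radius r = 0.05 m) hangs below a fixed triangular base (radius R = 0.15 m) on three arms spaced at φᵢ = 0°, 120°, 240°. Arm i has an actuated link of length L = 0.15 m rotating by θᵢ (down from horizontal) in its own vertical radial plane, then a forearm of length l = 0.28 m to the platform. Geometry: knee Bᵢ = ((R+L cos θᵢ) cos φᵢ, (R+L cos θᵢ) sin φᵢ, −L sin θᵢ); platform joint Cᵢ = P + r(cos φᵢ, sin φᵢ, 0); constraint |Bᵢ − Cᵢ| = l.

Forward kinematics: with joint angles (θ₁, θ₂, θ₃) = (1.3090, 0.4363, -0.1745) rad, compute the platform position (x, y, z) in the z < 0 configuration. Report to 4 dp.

(-0.1334, -0.0425, -0.1947)

arm 1 at φ=0.0°: ρ1 = 0.1388;  O1 = (0.1388, 0.0000, -0.1449)
arm 2 at φ=120.0°: ρ2 = 0.2359;  O2 = (-0.1180, 0.2043, -0.0634)
arm 3 at φ=240.0°: ρ3 = 0.2477;  O3 = (-0.1239, -0.2145, 0.0260)
|O₂|²−|O₁|² = 0.0194;  |O₃|²−|O₁|² = 0.0218
plane₁₂: -0.5136x+0.4087y+0.1630z = 0.0194
det = 0.4351;  x = -0.0396+0.4819z,  y = -0.0023+0.2067z
sphere 1 gives Az²+Bz+C=0 with A=1.2749, B=0.1169, C=-0.0256;  B²−4AC=0.1440;  roots -0.1947, 0.1030;  negative root z = -0.1947
x = -0.1334, y = -0.0425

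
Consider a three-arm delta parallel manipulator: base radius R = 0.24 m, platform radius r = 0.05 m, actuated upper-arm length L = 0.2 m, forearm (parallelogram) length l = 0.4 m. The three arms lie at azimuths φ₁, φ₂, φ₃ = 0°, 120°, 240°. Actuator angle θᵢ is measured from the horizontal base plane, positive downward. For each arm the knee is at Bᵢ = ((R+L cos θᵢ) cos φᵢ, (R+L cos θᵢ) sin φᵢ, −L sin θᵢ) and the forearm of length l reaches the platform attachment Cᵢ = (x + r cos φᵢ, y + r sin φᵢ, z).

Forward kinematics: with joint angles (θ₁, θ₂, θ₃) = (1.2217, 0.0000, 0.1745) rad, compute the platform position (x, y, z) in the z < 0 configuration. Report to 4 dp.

(-0.1396, 0.0122, -0.2257)

arm 1 at φ=0.0°: e+L cos θ1 = 0.2584;  O1 = (0.2584, 0.0000, -0.1879)
φ2=120.0°: virtual centre (-0.1950, 0.3377, 0.0000), radius l
O3 = (0.3870·cos240.0°, 0.3870·sin240.0°, -0.0347) = (-0.1935, -0.3351, -0.0347)
|O₂|²−|O₁|² = 0.0500;  |O₃|²−|O₁|² = 0.0489
plane₁₂: -0.9068x+0.6755y+0.3759z = 0.0500
det = 1.2183;  x = -0.0546+0.3767z,  y = 0.0007+-0.0508z
sphere 1 gives Az²+Bz+C=0 with A=1.1445, B=0.1400, C=-0.0267;  B²−4AC=0.1419;  roots -0.2257, 0.1034;  negative root z = -0.2257
x = -0.1396, y = 0.0122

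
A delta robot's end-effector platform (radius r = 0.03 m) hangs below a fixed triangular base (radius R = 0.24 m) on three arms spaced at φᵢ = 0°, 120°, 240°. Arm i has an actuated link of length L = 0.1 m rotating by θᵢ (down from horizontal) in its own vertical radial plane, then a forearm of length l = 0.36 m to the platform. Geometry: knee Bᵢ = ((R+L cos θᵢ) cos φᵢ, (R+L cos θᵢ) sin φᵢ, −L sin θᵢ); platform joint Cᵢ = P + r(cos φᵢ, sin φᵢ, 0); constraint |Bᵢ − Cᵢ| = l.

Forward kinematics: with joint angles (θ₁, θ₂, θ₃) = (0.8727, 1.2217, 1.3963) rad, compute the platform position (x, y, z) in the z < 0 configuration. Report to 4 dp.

(0.0383, 0.0133, -0.3481)

arm 1 at φ=0.0°: ρ1 = 0.2743;  centre 1 = (0.2743, 0.0000, -0.0766)
φ2=120.0°: virtual centre (-0.1221, 0.2115, -0.0940), radius l
centre 3 = (0.2274·cos240.0°, 0.2274·sin240.0°, -0.0985) = (-0.1137, -0.1969, -0.0985)
subtract pairs → two planes through P
linear system: -0.7928x+0.4230y = -0.0126−-0.0347z; -0.7759x+-0.3938y = -0.0197−-0.0437z
det = 0.6404;  x = 0.0208+-0.0502z,  y = 0.0091+-0.0121z
sphere 1 gives Az²+Bz+C=0 with A=1.0027, B=0.1785, C=-0.0594;  B²−4AC=0.2700;  roots -0.3481, 0.1701;  negative root z = -0.3481
x = 0.0383, y = 0.0133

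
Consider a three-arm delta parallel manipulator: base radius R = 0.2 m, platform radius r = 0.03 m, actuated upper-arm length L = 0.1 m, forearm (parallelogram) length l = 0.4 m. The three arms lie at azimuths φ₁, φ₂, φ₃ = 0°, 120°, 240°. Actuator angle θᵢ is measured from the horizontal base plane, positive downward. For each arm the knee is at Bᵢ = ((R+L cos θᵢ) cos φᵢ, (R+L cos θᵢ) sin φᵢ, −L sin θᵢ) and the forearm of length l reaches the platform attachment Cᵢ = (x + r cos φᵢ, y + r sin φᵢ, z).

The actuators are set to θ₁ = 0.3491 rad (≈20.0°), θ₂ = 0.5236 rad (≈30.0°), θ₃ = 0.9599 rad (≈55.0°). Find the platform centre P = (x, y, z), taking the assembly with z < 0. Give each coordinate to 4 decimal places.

(0.0411, 0.0410, -0.3638)

φ1=0.0°: virtual centre (0.2640, 0.0000, -0.0342), radius l
arm 2 at φ=120.0°: ρ2 = 0.2566;  centre 2 = (-0.1283, 0.2222, -0.0500)
φ3=240.0°: virtual centre (-0.1137, -0.1969, -0.0819), radius l
eliminate P² terms by subtracting sphere 1 from 2 and 3
[-0.7845 0.4444 -0.0316]·P = -0.0025;  [-0.7553 -0.3938 -0.0954]·P = -0.0124
Cramer: x(z) = 0.0101-0.0851z;  y(z) = 0.0122-0.0791z
sphere 1 gives Az²+Bz+C=0 with A=1.0135, B=0.1097, C=-0.0942;  B²−4AC=0.3941;  roots -0.3638, 0.2556;  negative root z = -0.3638
x = 0.0411, y = 0.0410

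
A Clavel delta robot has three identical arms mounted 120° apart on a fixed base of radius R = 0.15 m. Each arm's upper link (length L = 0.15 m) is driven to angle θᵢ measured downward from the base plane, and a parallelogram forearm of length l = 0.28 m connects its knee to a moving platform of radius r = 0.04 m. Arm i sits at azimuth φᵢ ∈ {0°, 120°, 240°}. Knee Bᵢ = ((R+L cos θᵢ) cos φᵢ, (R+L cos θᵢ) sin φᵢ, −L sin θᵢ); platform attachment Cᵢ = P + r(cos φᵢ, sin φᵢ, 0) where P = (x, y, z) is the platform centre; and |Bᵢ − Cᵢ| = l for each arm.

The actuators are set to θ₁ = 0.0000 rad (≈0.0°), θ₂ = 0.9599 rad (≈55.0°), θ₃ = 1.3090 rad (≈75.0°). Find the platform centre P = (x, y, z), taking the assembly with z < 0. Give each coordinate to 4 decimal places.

(0.1234, 0.0449, -0.2403)

O1 = (0.2600·cos0.0°, 0.2600·sin0.0°, 0.0000) = (0.2600, 0.0000, 0.0000)
O2 = (0.1960·cos120.0°, 0.1960·sin120.0°, -0.1229) = (-0.0980, 0.1698, -0.1229)
O3 = (0.1488·cos240.0°, 0.1488·sin240.0°, -0.1449) = (-0.0744, -0.1289, -0.1449)
|O₂|²−|O₁|² = -0.0141;  |O₃|²−|O₁|² = -0.0245
linear system: -0.7160x+0.3396y = -0.0141−-0.2457z; -0.6688x+-0.2578y = -0.0245−-0.2898z
det = 0.4117;  x = 0.0290+-0.3929z,  y = 0.0197+-0.1048z
sphere 1 gives Az²+Bz+C=0 with A=1.1653, B=0.1774, C=-0.0246;  B²−4AC=0.1463;  roots -0.2403, 0.0880;  negative root z = -0.2403
x = 0.1234, y = 0.0449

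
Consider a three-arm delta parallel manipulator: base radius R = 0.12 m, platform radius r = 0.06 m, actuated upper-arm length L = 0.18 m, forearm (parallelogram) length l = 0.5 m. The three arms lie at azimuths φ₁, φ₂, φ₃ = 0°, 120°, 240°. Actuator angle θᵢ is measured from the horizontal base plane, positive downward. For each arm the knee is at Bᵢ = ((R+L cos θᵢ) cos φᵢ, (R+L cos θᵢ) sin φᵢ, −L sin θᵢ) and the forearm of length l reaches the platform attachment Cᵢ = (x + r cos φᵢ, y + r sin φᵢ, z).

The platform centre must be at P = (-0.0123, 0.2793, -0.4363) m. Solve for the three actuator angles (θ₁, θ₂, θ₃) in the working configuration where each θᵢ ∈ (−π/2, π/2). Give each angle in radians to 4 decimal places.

θ₁ = 0.5236, θ₂ = -0.2617, θ₃ = 1.0473

arm 1 (φ=0.0°): x'=-0.0123, y'=0.2793
  A cos θ + B sin θ = C:  0.0723·cos θ + -0.4363·sin θ = -0.1555
  √(A²+B²)=0.4422;  θ1 = -1.4066+1.9302 ≈ 0.5236
arm 2 (φ=120.0°): x'=0.2480, y'=-0.1290
  A cos θ + B sin θ = C:  -0.1880·cos θ + -0.4363·sin θ = -0.0688
  θ2 = atan2(B,A) + arccos(C/0.4751) = -0.2617
arm 3 (φ=240.0°): x'=-0.2357, y'=-0.1503
  A cos θ + B sin θ = C:  0.2957·cos θ + -0.4363·sin θ = -0.2300
  θ3 = atan2(B,A) + arccos(C/0.5271) = 1.0473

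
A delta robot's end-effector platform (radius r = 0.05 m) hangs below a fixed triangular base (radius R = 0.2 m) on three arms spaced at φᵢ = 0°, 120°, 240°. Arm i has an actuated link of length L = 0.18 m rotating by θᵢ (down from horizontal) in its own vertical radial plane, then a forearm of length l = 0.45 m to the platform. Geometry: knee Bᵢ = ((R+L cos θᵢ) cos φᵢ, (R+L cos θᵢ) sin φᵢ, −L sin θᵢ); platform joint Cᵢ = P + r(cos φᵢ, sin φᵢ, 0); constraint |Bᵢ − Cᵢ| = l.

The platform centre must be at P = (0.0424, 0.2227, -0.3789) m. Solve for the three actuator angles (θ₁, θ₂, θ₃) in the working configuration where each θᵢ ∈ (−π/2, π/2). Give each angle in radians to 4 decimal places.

θ₁ = 0.5235, θ₂ = -0.0874, θ₃ = 1.3963

arm 1 (φ=0.0°): x'=0.0424, y'=0.2227
  A cos θ + B sin θ = C:  0.1076·cos θ + -0.3789·sin θ = -0.0962
  √(A²+B²)=0.3939;  θ1 = -1.2941+1.8176 ≈ 0.5235
arm 2 (φ=120.0°): x'=0.1717, y'=-0.1481
  A=-0.0217, B=-0.3789, C=(l²−L²−A²−y'²−z²)/(2L)=0.0115
  θ2 = atan2(B,A) + arccos(C/0.3795) = -0.0874
rotate P by −φ3: (-0.2141, -0.0746, -0.3789)
  A cos θ + B sin θ = C:  0.3641·cos θ + -0.3789·sin θ = -0.3099
  θ3 = atan2(B,A) + arccos(C/0.5255) = 1.3963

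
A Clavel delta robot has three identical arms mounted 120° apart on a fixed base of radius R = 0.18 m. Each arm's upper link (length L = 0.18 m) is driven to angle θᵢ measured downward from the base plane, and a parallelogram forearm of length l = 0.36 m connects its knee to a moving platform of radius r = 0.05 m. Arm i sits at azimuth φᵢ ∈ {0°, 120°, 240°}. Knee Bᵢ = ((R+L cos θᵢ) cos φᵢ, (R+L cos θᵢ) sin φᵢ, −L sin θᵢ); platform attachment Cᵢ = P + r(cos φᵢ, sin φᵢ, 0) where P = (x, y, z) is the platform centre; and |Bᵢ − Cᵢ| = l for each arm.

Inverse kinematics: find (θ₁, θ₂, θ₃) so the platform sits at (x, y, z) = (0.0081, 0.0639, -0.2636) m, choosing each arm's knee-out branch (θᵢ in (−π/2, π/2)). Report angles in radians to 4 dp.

rotate P by −φ1: (0.0081, 0.0639, -0.2636)
  e−x'=0.1219;  (l²−L²−(e−x')²−y'²−z²)/2L = 0.0244
  √(A²+B²)=0.2904;  θ1 = -1.1376+1.4868 ≈ 0.3492
arm 2 (φ=120.0°): x'=0.0513, y'=-0.0390
  e−x'=0.0787;  (l²−L²−(e−x')²−y'²−z²)/2L = 0.0556
  √(A²+B²)=0.2751;  θ2 = -1.2806+1.3674 ≈ 0.0868
φ3=240.0° → target in arm frame (-0.0594, -0.0249)
  A=0.1894, B=-0.2636, C=(l²−L²−A²−y'²−z²)/(2L)=-0.0244
  γ=atan2(-0.2636,0.1894)=-0.9478;  ψ=arccos(-0.0751)=1.6460;  θ3=γ+ψ≈0.6982

θ₁ = 0.3492, θ₂ = 0.0868, θ₃ = 0.6982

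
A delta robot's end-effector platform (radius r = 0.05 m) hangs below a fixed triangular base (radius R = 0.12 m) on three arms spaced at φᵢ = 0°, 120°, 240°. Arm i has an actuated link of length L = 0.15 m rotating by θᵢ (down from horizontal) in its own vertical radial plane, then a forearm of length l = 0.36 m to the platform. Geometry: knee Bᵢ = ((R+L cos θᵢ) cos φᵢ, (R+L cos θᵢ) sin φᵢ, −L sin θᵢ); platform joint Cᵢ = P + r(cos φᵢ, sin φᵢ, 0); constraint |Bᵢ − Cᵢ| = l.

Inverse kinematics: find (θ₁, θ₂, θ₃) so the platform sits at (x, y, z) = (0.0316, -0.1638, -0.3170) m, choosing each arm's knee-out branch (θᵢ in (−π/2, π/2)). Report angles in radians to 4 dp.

rotate P by −φ1: (0.0316, -0.1638, -0.3170)
  A cos θ + B sin θ = C:  0.0384·cos θ + -0.3170·sin θ = -0.0723
  γ=atan2(-0.3170,0.0384)=-1.4502;  ψ=arccos(-0.2265)=1.7992;  θ1=γ+ψ≈0.3490
arm 2 (φ=120.0°): x'=-0.1577, y'=0.0545
  e−x'=0.2277;  (l²−L²−(e−x')²−y'²−z²)/2L = -0.1606
  γ=atan2(-0.3170,0.2277)=-0.9480;  ψ=arccos(-0.4116)=1.9950;  θ2=γ+ψ≈1.0470
rotate P by −φ3: (0.1261, 0.1093, -0.3170)
  e−x'=-0.0561;  (l²−L²−(e−x')²−y'²−z²)/2L = -0.0282
  √(A²+B²)=0.3219;  θ3 = -1.7458+1.6586 ≈ -0.0872

θ₁ = 0.3490, θ₂ = 1.0470, θ₃ = -0.0872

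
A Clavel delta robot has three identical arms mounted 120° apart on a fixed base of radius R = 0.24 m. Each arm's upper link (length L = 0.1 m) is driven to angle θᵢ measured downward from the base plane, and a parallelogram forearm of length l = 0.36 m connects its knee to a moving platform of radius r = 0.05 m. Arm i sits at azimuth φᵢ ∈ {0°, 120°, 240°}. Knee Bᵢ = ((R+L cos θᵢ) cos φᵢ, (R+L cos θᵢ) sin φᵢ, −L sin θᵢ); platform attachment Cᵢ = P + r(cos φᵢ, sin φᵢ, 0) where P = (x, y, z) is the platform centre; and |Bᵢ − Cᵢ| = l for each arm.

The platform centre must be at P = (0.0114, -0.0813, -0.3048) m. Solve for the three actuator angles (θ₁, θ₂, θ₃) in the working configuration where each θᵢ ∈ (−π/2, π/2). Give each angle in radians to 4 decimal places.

θ₁ = 0.6980, θ₂ = 1.3083, θ₃ = 0.2615

φ1=0.0° → target in arm frame (0.0114, -0.0813)
  A=0.1786, B=-0.3048, C=(l²−L²−A²−y'²−z²)/(2L)=-0.0591
  θ1 = atan2(B,A) + arccos(C/0.3533) = 0.6980
arm 2 (φ=120.0°): x'=-0.0761, y'=0.0308
  A=0.2661, B=-0.3048, C=(l²−L²−A²−y'²−z²)/(2L)=-0.2253
  θ2 = atan2(B,A) + arccos(C/0.4046) = 1.3083
arm 3 (φ=240.0°): x'=0.0647, y'=0.0505
  e−x'=0.1253;  (l²−L²−(e−x')²−y'²−z²)/2L = 0.0422
  γ=atan2(-0.3048,0.1253)=-1.1808;  ψ=arccos(0.1282)=1.4423;  θ3=γ+ψ≈0.2615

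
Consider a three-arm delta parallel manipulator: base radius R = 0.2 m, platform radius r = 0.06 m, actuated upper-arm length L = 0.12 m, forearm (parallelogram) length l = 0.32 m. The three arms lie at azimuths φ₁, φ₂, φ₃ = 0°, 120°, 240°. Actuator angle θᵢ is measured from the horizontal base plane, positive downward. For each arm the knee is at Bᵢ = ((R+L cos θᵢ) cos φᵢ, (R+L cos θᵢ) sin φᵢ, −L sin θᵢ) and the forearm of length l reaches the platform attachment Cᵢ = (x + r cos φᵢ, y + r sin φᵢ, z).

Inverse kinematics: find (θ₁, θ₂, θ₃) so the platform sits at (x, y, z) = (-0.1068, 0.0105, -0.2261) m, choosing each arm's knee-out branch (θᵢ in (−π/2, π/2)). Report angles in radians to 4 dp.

φ1=0.0° → target in arm frame (-0.1068, 0.0105)
  A=0.2468, B=-0.2261, C=(l²−L²−A²−y'²−z²)/(2L)=-0.1006
  θ1 = atan2(B,A) + arccos(C/0.3347) = 1.1344
φ2=120.0° → target in arm frame (0.0625, 0.0872)
  e−x'=0.0775;  (l²−L²−(e−x')²−y'²−z²)/2L = 0.0969
  γ=atan2(-0.2261,0.0775)=-1.2406;  ψ=arccos(0.4055)=1.1533;  θ2=γ+ψ≈-0.0873
arm 3 (φ=240.0°): x'=0.0443, y'=-0.0977
  A=0.0957, B=-0.2261, C=(l²−L²−A²−y'²−z²)/(2L)=0.0757
  γ=atan2(-0.2261,0.0957)=-1.1704;  ψ=arccos(0.3083)=1.2574;  θ3=γ+ψ≈0.0869

θ₁ = 1.1344, θ₂ = -0.0873, θ₃ = 0.0869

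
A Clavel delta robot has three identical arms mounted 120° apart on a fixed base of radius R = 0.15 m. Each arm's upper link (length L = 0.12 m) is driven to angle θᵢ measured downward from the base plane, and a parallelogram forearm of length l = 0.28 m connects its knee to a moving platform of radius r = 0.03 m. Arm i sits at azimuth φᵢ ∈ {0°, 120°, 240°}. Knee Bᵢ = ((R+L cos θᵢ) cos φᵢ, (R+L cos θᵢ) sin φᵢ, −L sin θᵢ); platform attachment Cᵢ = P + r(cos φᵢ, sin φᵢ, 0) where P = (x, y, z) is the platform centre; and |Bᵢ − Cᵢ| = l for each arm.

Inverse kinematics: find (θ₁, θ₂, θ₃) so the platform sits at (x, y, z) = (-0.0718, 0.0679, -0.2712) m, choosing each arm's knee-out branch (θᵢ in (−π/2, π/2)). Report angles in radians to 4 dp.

arm 1 (φ=0.0°): x'=-0.0718, y'=0.0679
  A cos θ + B sin θ = C:  0.1918·cos θ + -0.2712·sin θ = -0.2123
  θ1 = atan2(B,A) + arccos(C/0.3322) = 1.3088
arm 2 (φ=120.0°): x'=0.0947, y'=0.0282
  A=0.0253, B=-0.2712, C=(l²−L²−A²−y'²−z²)/(2L)=-0.0458
  √(A²+B²)=0.2724;  θ2 = -1.4778+1.7397 ≈ 0.2619
φ3=240.0° → target in arm frame (-0.0229, -0.0961)
  A cos θ + B sin θ = C:  0.1429·cos θ + -0.2712·sin θ = -0.1634
  θ3 = atan2(B,A) + arccos(C/0.3065) = 1.0471

θ₁ = 1.3088, θ₂ = 0.2619, θ₃ = 1.0471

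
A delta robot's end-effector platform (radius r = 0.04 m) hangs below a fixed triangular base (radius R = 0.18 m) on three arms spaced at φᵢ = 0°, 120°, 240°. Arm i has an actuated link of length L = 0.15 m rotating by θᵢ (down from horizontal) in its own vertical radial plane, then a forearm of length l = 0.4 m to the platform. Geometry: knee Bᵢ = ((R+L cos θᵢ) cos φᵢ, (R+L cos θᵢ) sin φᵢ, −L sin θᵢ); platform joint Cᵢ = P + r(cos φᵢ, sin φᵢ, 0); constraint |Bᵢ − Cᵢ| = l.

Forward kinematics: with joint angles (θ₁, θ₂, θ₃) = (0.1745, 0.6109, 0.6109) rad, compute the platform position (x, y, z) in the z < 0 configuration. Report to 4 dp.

(0.0590, 0.0000, -0.3542)

φ1=0.0°: virtual centre (0.2877, 0.0000, -0.0260), radius l
φ2=120.0°: virtual centre (-0.1314, 0.2277, -0.0860), radius l
arm 3 at φ=240.0°: (R−r)+L cos θ3 = 0.2629;  O3 = (-0.1314, -0.2277, -0.0860)
|O₂|²−|O₁|² = -0.0070;  |O₃|²−|O₁|² = -0.0070
[-0.8383 0.4553 -0.1200]·P = -0.0070;  [-0.8383 -0.4553 -0.1200]·P = -0.0070
Cramer: x(z) = 0.0083-0.1431z;  y(z) = 0.0000+0.0000z
sphere 1 gives Az²+Bz+C=0 with A=1.0205, B=0.1321, C=-0.0812;  B²−4AC=0.3491;  roots -0.3542, 0.2248;  negative root z = -0.3542
x = 0.0590, y = 0.0000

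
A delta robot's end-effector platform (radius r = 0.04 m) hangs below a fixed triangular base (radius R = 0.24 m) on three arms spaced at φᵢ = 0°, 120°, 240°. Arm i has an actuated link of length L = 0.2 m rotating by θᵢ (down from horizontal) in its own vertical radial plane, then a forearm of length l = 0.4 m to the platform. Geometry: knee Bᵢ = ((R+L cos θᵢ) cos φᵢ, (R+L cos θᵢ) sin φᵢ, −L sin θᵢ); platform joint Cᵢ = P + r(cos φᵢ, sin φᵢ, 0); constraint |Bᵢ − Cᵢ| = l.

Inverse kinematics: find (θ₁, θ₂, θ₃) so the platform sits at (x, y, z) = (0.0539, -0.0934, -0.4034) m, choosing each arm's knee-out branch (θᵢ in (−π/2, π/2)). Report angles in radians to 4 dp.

rotate P by −φ1: (0.0539, -0.0934, -0.4034)
  A cos θ + B sin θ = C:  0.1461·cos θ + -0.4034·sin θ = -0.1820
  θ1 = atan2(B,A) + arccos(C/0.4290) = 0.7856
rotate P by −φ2: (-0.1078, 0.0000, -0.4034)
  A cos θ + B sin θ = C:  0.3078·cos θ + -0.4034·sin θ = -0.3437
  √(A²+B²)=0.5074;  θ2 = -0.9190+2.3150 ≈ 1.3961
rotate P by −φ3: (0.0539, 0.0934, -0.4034)
  e−x'=0.1461;  (l²−L²−(e−x')²−y'²−z²)/2L = -0.1820
  √(A²+B²)=0.4290;  θ3 = -1.2234+2.0088 ≈ 0.7854

θ₁ = 0.7856, θ₂ = 1.3961, θ₃ = 0.7854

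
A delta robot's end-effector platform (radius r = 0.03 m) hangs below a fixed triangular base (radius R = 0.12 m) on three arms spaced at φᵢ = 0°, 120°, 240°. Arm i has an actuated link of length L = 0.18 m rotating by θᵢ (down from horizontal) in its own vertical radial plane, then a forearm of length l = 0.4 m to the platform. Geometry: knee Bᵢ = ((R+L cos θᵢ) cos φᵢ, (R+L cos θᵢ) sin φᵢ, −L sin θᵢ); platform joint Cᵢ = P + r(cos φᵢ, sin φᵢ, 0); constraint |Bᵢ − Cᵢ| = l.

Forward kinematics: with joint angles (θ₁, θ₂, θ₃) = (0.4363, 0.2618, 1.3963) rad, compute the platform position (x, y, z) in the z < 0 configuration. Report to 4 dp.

φ1=0.0°: virtual centre (0.2531, 0.0000, -0.0761), radius l
arm 2 at φ=120.0°: e+L cos θ2 = 0.2639;  O2 = (-0.1319, 0.2285, -0.0466)
O3 = (0.1213·cos240.0°, 0.1213·sin240.0°, -0.1773) = (-0.0606, -0.1050, -0.1773)
subtract pairs → two planes through P
linear system: -0.7701x+0.4570y = 0.0019−0.0590z; -0.6275x+-0.2100y = -0.0237−-0.2024z
det = 0.4485;  x = 0.0233+-0.1786z,  y = 0.0435+-0.4300z
into |P−O₁|² = l²: 1.2168z² + 0.1969z + -0.0995 = 0;  Δ = 0.5230;  z = -0.3781 or 0.2163 → z<0 root = -0.3781
x = 0.0908, y = 0.2060

(0.0908, 0.2060, -0.3781)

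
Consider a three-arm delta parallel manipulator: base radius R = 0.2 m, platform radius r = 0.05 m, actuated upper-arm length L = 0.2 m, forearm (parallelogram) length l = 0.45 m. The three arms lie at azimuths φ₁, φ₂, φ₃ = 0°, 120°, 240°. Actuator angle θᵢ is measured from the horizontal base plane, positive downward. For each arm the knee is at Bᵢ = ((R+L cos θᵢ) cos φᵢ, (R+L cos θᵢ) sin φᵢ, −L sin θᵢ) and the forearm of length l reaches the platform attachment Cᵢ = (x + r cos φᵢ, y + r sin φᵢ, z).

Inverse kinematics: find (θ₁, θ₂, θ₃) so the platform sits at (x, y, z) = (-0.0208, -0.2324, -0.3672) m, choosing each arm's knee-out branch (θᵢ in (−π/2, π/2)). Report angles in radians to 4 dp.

rotate P by −φ1: (-0.0208, -0.2324, -0.3672)
  e−x'=0.1708;  (l²−L²−(e−x')²−y'²−z²)/2L = -0.1388
  γ=atan2(-0.3672,0.1708)=-1.1354;  ψ=arccos(-0.3427)=1.9206;  θ1=γ+ψ≈0.7852
arm 2 (φ=120.0°): x'=-0.1909, y'=0.1342
  A cos θ + B sin θ = C:  0.3409·cos θ + -0.3672·sin θ = -0.2663
  θ2 = atan2(B,A) + arccos(C/0.5010) = 1.3087
rotate P by −φ3: (0.2117, 0.0982, -0.3672)
  A cos θ + B sin θ = C:  -0.0617·cos θ + -0.3672·sin θ = 0.0356
  √(A²+B²)=0.3723;  θ3 = -1.7372+1.4752 ≈ -0.2620

θ₁ = 0.7852, θ₂ = 1.3087, θ₃ = -0.2620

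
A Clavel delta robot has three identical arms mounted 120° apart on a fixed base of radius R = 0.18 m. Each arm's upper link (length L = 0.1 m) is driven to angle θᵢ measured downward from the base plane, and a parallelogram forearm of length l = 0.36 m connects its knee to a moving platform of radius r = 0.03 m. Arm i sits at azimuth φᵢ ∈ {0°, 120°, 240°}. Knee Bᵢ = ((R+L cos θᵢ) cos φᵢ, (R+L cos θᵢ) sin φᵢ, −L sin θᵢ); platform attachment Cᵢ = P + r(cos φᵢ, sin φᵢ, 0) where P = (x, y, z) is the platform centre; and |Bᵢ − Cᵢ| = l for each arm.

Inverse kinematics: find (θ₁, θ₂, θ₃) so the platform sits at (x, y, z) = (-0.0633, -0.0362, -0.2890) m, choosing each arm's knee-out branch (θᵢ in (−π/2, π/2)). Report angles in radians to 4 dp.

θ₁ = 0.7857, θ₂ = 0.3493, θ₃ = -0.1743

φ1=0.0° → target in arm frame (-0.0633, -0.0362)
  e−x'=0.2133;  (l²−L²−(e−x')²−y'²−z²)/2L = -0.0536
  γ=atan2(-0.2890,0.2133)=-0.9350;  ψ=arccos(-0.1493)=1.7207;  θ1=γ+ψ≈0.7857
φ2=120.0° → target in arm frame (0.0003, 0.0729)
  A cos θ + B sin θ = C:  0.1497·cos θ + -0.2890·sin θ = 0.0418
  √(A²+B²)=0.3255;  θ2 = -1.0929+1.4421 ≈ 0.3493
rotate P by −φ3: (0.0630, -0.0367, -0.2890)
  A cos θ + B sin θ = C:  0.0870·cos θ + -0.2890·sin θ = 0.1358
  θ3 = atan2(B,A) + arccos(C/0.3018) = -0.1743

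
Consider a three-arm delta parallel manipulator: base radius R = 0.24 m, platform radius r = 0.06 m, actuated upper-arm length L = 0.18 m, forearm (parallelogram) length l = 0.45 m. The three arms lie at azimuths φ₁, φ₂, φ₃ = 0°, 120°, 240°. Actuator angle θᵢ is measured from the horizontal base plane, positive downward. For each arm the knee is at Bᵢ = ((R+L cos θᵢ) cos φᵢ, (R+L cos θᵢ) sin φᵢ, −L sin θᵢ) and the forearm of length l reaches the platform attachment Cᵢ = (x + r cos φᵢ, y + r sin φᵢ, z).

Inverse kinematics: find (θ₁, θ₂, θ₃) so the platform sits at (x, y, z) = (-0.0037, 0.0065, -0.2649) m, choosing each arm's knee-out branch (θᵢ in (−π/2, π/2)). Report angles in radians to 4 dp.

rotate P by −φ1: (-0.0037, 0.0065, -0.2649)
  A cos θ + B sin θ = C:  0.1837·cos θ + -0.2649·sin θ = 0.1837
  √(A²+B²)=0.3224;  θ1 = -0.9645+0.9644 ≈ -0.0001
rotate P by −φ2: (0.0075, 0.0000, -0.2649)
  A=0.1725, B=-0.2649, C=(l²−L²−A²−y'²−z²)/(2L)=0.1949
  θ2 = atan2(B,A) + arccos(C/0.3161) = -0.0871
arm 3 (φ=240.0°): x'=-0.0038, y'=-0.0065
  A=0.1838, B=-0.2649, C=(l²−L²−A²−y'²−z²)/(2L)=0.1836
  √(A²+B²)=0.3224;  θ3 = -0.9643+0.9648 ≈ 0.0005

θ₁ = -0.0001, θ₂ = -0.0871, θ₃ = 0.0005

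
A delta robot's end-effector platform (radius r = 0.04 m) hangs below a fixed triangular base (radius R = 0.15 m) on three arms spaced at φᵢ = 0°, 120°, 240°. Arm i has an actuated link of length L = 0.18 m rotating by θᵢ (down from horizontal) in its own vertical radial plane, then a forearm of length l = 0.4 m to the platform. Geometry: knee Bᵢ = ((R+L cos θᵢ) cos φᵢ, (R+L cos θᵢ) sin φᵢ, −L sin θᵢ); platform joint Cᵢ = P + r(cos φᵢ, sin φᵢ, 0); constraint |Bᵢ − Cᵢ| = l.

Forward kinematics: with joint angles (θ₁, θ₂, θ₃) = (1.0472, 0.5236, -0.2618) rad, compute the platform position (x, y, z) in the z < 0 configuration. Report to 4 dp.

arm 1 at φ=0.0°: ρ1 = 0.2000;  S1 = (0.2000, 0.0000, -0.1559)
φ2=120.0°: virtual centre (-0.1329, 0.2303, -0.0900), radius l
φ3=240.0°: virtual centre (-0.1419, -0.2458, 0.0466), radius l
subtract pairs → two planes through P
[-0.6659 0.4605 0.1318]·P = 0.0145;  [-0.6839 -0.4917 0.4049]·P = 0.0185
det = 0.6423;  x = -0.0243+0.3912z,  y = -0.0037+0.2795z
into |P−S₁|² = l²: 1.2312z² + 0.1342z + -0.0854 = 0;  Δ = 0.4384;  z = -0.3234 or 0.2144 → z<0 root = -0.3234
x = -0.1508, y = -0.0941

(-0.1508, -0.0941, -0.3234)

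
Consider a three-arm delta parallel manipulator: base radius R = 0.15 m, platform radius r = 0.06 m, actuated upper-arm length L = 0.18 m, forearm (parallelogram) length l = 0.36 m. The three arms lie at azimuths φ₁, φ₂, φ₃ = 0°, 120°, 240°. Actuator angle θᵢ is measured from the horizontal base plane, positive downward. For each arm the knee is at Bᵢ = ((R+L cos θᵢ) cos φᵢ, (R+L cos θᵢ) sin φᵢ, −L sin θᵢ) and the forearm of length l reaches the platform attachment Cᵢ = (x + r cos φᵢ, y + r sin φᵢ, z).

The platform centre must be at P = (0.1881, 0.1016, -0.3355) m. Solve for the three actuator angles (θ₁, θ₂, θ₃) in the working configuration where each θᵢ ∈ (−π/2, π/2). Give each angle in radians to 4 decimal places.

θ₁ = -0.0001, θ₂ = 0.8723, θ₃ = 1.3962

rotate P by −φ1: (0.1881, 0.1016, -0.3355)
  e−x'=-0.0981;  (l²−L²−(e−x')²−y'²−z²)/2L = -0.0981
  γ=atan2(-0.3355,-0.0981)=-1.8553;  ψ=arccos(-0.2806)=1.8552;  θ1=γ+ψ≈-0.0001
rotate P by −φ2: (-0.0061, -0.2137, -0.3355)
  A=0.0961, B=-0.3355, C=(l²−L²−A²−y'²−z²)/(2L)=-0.1952
  γ=atan2(-0.3355,0.0961)=-1.2919;  ψ=arccos(-0.5592)=2.1642;  θ2=γ+ψ≈0.8723
φ3=240.0° → target in arm frame (-0.1820, 0.1121)
  e−x'=0.2720;  (l²−L²−(e−x')²−y'²−z²)/2L = -0.2831
  θ3 = atan2(B,A) + arccos(C/0.4319) = 1.3962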